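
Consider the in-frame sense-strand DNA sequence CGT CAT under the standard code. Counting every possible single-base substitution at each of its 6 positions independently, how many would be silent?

4

Codon 1 (CGT, Arg): 3 synonymous substitutions.
Codon 2 (CAT, His): 1 synonymous substitution.
Total: 3 + 1 = 4.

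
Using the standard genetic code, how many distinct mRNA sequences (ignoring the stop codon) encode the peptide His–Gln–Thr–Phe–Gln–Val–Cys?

512

His: 2 codons.
Gln: 2 codons.
Thr: 4 codons.
Phe: 2 codons.
Gln: 2 codons.
Val: 4 codons.
Cys: 2 codons.
2 × 2 × 4 × 2 × 2 × 4 × 2 = 512.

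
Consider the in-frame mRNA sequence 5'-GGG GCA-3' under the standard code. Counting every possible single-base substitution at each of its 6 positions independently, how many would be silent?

6

Codon 1 (GGG, Gly): 3 synonymous substitutions.
Codon 2 (GCA, Ala): 3 synonymous substitutions.
Total: 3 + 3 = 6.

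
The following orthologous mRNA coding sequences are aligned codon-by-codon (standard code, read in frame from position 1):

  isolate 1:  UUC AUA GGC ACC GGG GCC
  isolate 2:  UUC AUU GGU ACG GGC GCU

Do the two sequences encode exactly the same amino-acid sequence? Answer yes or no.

yes

Codon 1: UUC Phe / UUC Phe — identical.
Codon 2: AUA Ile / AUU Ile — synonymous.
Codon 3: GGC Gly / GGU Gly — synonymous.
Codon 4: ACC Thr / ACG Thr — synonymous.
Codon 5: GGG Gly / GGC Gly — synonymous.
Codon 6: GCC Ala / GCU Ala — synonymous.
Nonsynonymous differences: 0 → same protein.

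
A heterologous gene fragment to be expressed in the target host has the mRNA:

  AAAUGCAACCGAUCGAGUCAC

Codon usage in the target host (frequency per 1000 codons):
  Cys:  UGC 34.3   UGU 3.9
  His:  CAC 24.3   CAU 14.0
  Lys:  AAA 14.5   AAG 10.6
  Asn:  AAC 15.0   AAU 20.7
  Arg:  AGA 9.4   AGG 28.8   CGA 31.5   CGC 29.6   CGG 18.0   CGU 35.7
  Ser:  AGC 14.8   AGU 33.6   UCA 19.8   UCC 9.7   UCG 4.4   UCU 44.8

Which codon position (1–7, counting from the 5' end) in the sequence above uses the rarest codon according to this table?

Codon 1 AAA (Lys): 14.5 per 1000.
Codon 2 UGC (Cys): 34.3 per 1000.
Codon 3 AAC (Asn): 15.0 per 1000.
Codon 4 CGA (Arg): 31.5 per 1000.
Codon 5 UCG (Ser): 4.4 per 1000.
Codon 6 AGU (Ser): 33.6 per 1000.
Codon 7 CAC (His): 24.3 per 1000.
Lowest frequency is 4.4 at codon 5.

5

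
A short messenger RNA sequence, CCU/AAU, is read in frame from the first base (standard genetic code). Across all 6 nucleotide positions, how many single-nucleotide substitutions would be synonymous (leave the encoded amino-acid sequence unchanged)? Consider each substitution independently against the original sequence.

4

Codon 1 (CCU, Pro): 3 synonymous substitutions.
Codon 2 (AAU, Asn): 1 synonymous substitution.
Total: 3 + 1 = 4.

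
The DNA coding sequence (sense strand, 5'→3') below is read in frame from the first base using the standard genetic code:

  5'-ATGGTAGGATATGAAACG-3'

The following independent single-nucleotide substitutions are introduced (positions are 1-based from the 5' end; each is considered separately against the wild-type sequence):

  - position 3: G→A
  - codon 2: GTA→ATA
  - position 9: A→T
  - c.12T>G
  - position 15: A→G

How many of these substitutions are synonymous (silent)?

Codon 1: ATG (Met) → ATA (Ile) — missense.
Codon 2: GTA (Val) → ATA (Ile) — missense.
Codon 3: GGA (Gly) → GGT (Gly) — synonymous.
Codon 4: TAT (Tyr) → TAG (Stop) — nonsense.
Codon 5: GAA (Glu) → GAG (Glu) — synonymous.
Synonymous: 2 of 5.

2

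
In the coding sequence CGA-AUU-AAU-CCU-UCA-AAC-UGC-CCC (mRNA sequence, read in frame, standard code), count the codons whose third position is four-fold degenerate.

4

Codon 1 CGA (Arg): third position 4-fold.
Codon 2 AUU (Ile): third position 3-fold.
Codon 3 AAU (Asn): third position 2-fold.
Codon 4 CCU (Pro): third position 4-fold.
Codon 5 UCA (Ser): third position 4-fold.
Codon 6 AAC (Asn): third position 2-fold.
Codon 7 UGC (Cys): third position 2-fold.
Codon 8 CCC (Pro): third position 4-fold.
Four-fold degenerate third positions: 4.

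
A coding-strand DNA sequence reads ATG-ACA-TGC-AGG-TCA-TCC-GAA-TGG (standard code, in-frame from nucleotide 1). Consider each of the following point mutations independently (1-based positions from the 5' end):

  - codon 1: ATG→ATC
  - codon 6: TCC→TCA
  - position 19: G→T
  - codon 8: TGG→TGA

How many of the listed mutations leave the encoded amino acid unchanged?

Codon 1: ATG (Met) → ATC (Ile) — missense.
Codon 6: TCC (Ser) → TCA (Ser) — synonymous.
Codon 7: GAA (Glu) → TAA (Stop) — nonsense.
Codon 8: TGG (Trp) → TGA (Stop) — nonsense.
Synonymous: 1 of 4.

1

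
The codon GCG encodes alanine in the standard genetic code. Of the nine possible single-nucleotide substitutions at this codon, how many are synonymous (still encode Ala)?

3

Position 1: none → 0 synonymous.
Position 2: none → 0 synonymous.
Position 3: GCU, GCC, GCA → 3 synonymous.
Total: 0 + 0 + 3 = 3.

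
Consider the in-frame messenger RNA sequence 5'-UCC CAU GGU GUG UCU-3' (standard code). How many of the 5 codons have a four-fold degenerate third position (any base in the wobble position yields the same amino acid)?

4

Codon 1 UCC (Ser): third position 4-fold.
Codon 2 CAU (His): third position 2-fold.
Codon 3 GGU (Gly): third position 4-fold.
Codon 4 GUG (Val): third position 4-fold.
Codon 5 UCU (Ser): third position 4-fold.
Four-fold degenerate third positions: 4.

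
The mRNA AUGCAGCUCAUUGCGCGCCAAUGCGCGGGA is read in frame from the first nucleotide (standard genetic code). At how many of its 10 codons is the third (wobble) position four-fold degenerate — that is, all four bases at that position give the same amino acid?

5

Codon 1 AUG (Met): third position 1-fold.
Codon 2 CAG (Gln): third position 2-fold.
Codon 3 CUC (Leu): third position 4-fold.
Codon 4 AUU (Ile): third position 3-fold.
Codon 5 GCG (Ala): third position 4-fold.
Codon 6 CGC (Arg): third position 4-fold.
Codon 7 CAA (Gln): third position 2-fold.
Codon 8 UGC (Cys): third position 2-fold.
Codon 9 GCG (Ala): third position 4-fold.
Codon 10 GGA (Gly): third position 4-fold.
Four-fold degenerate third positions: 5.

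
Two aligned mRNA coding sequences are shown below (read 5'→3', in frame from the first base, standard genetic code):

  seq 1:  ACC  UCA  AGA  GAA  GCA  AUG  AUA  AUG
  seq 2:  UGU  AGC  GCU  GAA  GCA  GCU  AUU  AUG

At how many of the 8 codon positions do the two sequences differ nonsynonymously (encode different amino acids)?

Codon 1: ACC Thr / UGU Cys — nonsynonymous.
Codon 2: UCA Ser / AGC Ser — synonymous.
Codon 3: AGA Arg / GCU Ala — nonsynonymous.
Codon 4: GAA Glu / GAA Glu — identical.
Codon 5: GCA Ala / GCA Ala — identical.
Codon 6: AUG Met / GCU Ala — nonsynonymous.
Codon 7: AUA Ile / AUU Ile — synonymous.
Codon 8: AUG Met / AUG Met — identical.
Nonsynonymous differences: 3.

3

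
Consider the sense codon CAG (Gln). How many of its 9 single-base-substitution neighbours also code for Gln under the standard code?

Position 1: none → 0 synonymous.
Position 2: none → 0 synonymous.
Position 3: CAA → 1 synonymous.
Total: 0 + 0 + 1 = 1.

1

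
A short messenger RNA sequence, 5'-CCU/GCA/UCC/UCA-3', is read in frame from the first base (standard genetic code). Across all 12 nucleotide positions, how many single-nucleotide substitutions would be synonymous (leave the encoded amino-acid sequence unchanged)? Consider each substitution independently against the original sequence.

12

Codon 1 (CCU, Pro): 3 synonymous substitutions.
Codon 2 (GCA, Ala): 3 synonymous substitutions.
Codon 3 (UCC, Ser): 3 synonymous substitutions.
Codon 4 (UCA, Ser): 3 synonymous substitutions.
Total: 3 + 3 + 3 + 3 = 12.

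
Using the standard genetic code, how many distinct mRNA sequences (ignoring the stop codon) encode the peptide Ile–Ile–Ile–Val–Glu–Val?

864

Ile: 3 codons.
Ile: 3 codons.
Ile: 3 codons.
Val: 4 codons.
Glu: 2 codons.
Val: 4 codons.
3 × 3 × 3 × 4 × 2 × 4 = 864.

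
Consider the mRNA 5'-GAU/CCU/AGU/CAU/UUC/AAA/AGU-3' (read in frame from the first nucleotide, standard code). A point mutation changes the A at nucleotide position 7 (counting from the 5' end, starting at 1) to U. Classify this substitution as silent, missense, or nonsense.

missense

Position 7 falls in codon 3: AGU → Ser.
After the substitution the codon is UGU → Cys.
Ser ≠ Cys, so this is a missense mutation.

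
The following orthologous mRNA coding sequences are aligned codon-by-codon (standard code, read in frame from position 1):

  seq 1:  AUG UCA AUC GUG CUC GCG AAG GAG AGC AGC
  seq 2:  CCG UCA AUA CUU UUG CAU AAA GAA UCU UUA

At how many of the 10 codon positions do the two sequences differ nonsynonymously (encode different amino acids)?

Codon 1: AUG Met / CCG Pro — nonsynonymous.
Codon 2: UCA Ser / UCA Ser — identical.
Codon 3: AUC Ile / AUA Ile — synonymous.
Codon 4: GUG Val / CUU Leu — nonsynonymous.
Codon 5: CUC Leu / UUG Leu — synonymous.
Codon 6: GCG Ala / CAU His — nonsynonymous.
Codon 7: AAG Lys / AAA Lys — synonymous.
Codon 8: GAG Glu / GAA Glu — synonymous.
Codon 9: AGC Ser / UCU Ser — synonymous.
Codon 10: AGC Ser / UUA Leu — nonsynonymous.
Nonsynonymous differences: 4.

4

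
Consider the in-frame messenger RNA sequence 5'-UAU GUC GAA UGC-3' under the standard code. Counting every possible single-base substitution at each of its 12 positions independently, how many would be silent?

Codon 1 (UAU, Tyr): 1 synonymous substitution.
Codon 2 (GUC, Val): 3 synonymous substitutions.
Codon 3 (GAA, Glu): 1 synonymous substitution.
Codon 4 (UGC, Cys): 1 synonymous substitution.
Total: 1 + 3 + 1 + 1 = 6.

6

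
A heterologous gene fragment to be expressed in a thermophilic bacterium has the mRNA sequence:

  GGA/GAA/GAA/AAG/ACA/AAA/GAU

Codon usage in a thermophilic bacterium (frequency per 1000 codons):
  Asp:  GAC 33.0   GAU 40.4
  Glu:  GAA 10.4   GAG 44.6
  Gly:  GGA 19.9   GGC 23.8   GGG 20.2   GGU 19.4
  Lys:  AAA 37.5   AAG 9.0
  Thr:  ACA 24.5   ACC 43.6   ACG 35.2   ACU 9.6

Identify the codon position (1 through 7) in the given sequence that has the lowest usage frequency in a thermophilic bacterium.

Codon 1 GGA (Gly): 19.9 per 1000.
Codon 2 GAA (Glu): 10.4 per 1000.
Codon 3 GAA (Glu): 10.4 per 1000.
Codon 4 AAG (Lys): 9.0 per 1000.
Codon 5 ACA (Thr): 24.5 per 1000.
Codon 6 AAA (Lys): 37.5 per 1000.
Codon 7 GAU (Asp): 40.4 per 1000.
Lowest frequency is 9.0 at codon 4.

4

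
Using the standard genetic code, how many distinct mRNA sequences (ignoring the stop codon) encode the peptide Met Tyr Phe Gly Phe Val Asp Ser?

Met: 1 codon.
Tyr: 2 codons.
Phe: 2 codons.
Gly: 4 codons.
Phe: 2 codons.
Val: 4 codons.
Asp: 2 codons.
Ser: 6 codons.
1 × 2 × 2 × 4 × 2 × 4 × 2 × 6 = 1536.

1536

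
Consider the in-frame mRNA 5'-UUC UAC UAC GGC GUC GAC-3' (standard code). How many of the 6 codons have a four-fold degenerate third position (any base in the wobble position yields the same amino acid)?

2

Codon 1 UUC (Phe): third position 2-fold.
Codon 2 UAC (Tyr): third position 2-fold.
Codon 3 UAC (Tyr): third position 2-fold.
Codon 4 GGC (Gly): third position 4-fold.
Codon 5 GUC (Val): third position 4-fold.
Codon 6 GAC (Asp): third position 2-fold.
Four-fold degenerate third positions: 2.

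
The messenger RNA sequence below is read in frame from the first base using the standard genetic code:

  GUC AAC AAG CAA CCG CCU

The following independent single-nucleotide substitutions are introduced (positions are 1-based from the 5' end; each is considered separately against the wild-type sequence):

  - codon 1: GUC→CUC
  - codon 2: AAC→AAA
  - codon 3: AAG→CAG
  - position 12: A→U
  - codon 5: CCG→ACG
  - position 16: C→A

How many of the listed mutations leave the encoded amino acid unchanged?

Codon 1: GUC (Val) → CUC (Leu) — missense.
Codon 2: AAC (Asn) → AAA (Lys) — missense.
Codon 3: AAG (Lys) → CAG (Gln) — missense.
Codon 4: CAA (Gln) → CAU (His) — missense.
Codon 5: CCG (Pro) → ACG (Thr) — missense.
Codon 6: CCU (Pro) → ACU (Thr) — missense.
Synonymous: 0 of 6.

0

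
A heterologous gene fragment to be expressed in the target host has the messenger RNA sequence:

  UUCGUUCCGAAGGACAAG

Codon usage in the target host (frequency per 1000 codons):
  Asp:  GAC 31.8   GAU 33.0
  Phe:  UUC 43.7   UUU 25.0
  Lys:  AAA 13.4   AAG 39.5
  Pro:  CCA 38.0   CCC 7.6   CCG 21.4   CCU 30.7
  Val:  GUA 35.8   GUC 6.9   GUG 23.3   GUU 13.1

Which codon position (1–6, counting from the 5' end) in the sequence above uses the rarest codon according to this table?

2

Codon 1 UUC (Phe): 43.7 per 1000.
Codon 2 GUU (Val): 13.1 per 1000.
Codon 3 CCG (Pro): 21.4 per 1000.
Codon 4 AAG (Lys): 39.5 per 1000.
Codon 5 GAC (Asp): 31.8 per 1000.
Codon 6 AAG (Lys): 39.5 per 1000.
Lowest frequency is 13.1 at codon 2.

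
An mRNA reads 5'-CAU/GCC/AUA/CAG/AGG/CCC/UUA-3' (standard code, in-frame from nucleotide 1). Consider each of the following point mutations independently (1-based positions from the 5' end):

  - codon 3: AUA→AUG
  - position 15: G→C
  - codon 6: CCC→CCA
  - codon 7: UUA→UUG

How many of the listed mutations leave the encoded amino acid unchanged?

Codon 3: AUA (Ile) → AUG (Met) — missense.
Codon 5: AGG (Arg) → AGC (Ser) — missense.
Codon 6: CCC (Pro) → CCA (Pro) — synonymous.
Codon 7: UUA (Leu) → UUG (Leu) — synonymous.
Synonymous: 2 of 4.

2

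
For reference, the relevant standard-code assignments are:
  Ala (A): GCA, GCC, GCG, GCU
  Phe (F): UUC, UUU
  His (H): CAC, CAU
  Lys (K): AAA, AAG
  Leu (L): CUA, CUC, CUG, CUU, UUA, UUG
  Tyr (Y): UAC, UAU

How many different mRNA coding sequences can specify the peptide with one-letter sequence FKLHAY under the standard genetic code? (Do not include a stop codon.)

Phe: 2 codons.
Lys: 2 codons.
Leu: 6 codons.
His: 2 codons.
Ala: 4 codons.
Tyr: 2 codons.
2 × 2 × 6 × 2 × 4 × 2 = 384.

384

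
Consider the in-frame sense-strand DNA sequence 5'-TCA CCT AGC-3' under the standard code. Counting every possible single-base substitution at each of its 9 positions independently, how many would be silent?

7

Codon 1 (TCA, Ser): 3 synonymous substitutions.
Codon 2 (CCT, Pro): 3 synonymous substitutions.
Codon 3 (AGC, Ser): 1 synonymous substitution.
Total: 3 + 3 + 1 = 7.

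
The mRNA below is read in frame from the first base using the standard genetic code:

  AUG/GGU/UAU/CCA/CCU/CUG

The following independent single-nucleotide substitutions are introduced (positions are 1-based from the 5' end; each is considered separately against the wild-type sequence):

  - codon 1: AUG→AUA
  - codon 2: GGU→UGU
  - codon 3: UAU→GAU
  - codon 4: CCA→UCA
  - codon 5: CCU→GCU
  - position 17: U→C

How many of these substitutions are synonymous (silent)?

Codon 1: AUG (Met) → AUA (Ile) — missense.
Codon 2: GGU (Gly) → UGU (Cys) — missense.
Codon 3: UAU (Tyr) → GAU (Asp) — missense.
Codon 4: CCA (Pro) → UCA (Ser) — missense.
Codon 5: CCU (Pro) → GCU (Ala) — missense.
Codon 6: CUG (Leu) → CCG (Pro) — missense.
Synonymous: 0 of 6.

0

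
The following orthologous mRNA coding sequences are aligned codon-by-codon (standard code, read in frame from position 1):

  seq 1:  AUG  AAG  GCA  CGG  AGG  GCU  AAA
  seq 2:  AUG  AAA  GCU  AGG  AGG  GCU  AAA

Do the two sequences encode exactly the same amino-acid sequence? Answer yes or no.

yes

Codon 1: AUG Met / AUG Met — identical.
Codon 2: AAG Lys / AAA Lys — synonymous.
Codon 3: GCA Ala / GCU Ala — synonymous.
Codon 4: CGG Arg / AGG Arg — synonymous.
Codon 5: AGG Arg / AGG Arg — identical.
Codon 6: GCU Ala / GCU Ala — identical.
Codon 7: AAA Lys / AAA Lys — identical.
Nonsynonymous differences: 0 → same protein.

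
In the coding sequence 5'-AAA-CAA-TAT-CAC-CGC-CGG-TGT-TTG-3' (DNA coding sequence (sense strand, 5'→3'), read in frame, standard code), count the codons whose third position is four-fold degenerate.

2

Codon 1 AAA (Lys): third position 2-fold.
Codon 2 CAA (Gln): third position 2-fold.
Codon 3 TAT (Tyr): third position 2-fold.
Codon 4 CAC (His): third position 2-fold.
Codon 5 CGC (Arg): third position 4-fold.
Codon 6 CGG (Arg): third position 4-fold.
Codon 7 TGT (Cys): third position 2-fold.
Codon 8 TTG (Leu): third position 2-fold.
Four-fold degenerate third positions: 2.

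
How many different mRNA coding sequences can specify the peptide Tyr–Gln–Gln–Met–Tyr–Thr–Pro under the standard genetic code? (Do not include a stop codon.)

Tyr: 2 codons.
Gln: 2 codons.
Gln: 2 codons.
Met: 1 codon.
Tyr: 2 codons.
Thr: 4 codons.
Pro: 4 codons.
2 × 2 × 2 × 1 × 2 × 4 × 4 = 256.

256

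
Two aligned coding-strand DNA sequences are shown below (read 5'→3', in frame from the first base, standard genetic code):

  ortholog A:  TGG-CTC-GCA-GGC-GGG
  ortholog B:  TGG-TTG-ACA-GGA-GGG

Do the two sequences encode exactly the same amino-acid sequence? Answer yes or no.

no

Codon 1: TGG Trp / TGG Trp — identical.
Codon 2: CTC Leu / TTG Leu — synonymous.
Codon 3: GCA Ala / ACA Thr — nonsynonymous.
Codon 4: GGC Gly / GGA Gly — synonymous.
Codon 5: GGG Gly / GGG Gly — identical.
Nonsynonymous differences: 1 → different protein.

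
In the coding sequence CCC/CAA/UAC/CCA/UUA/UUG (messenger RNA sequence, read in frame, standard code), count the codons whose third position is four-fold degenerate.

2

Codon 1 CCC (Pro): third position 4-fold.
Codon 2 CAA (Gln): third position 2-fold.
Codon 3 UAC (Tyr): third position 2-fold.
Codon 4 CCA (Pro): third position 4-fold.
Codon 5 UUA (Leu): third position 2-fold.
Codon 6 UUG (Leu): third position 2-fold.
Four-fold degenerate third positions: 2.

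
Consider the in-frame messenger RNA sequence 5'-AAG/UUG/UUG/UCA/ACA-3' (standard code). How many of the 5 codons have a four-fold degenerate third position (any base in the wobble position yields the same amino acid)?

2

Codon 1 AAG (Lys): third position 2-fold.
Codon 2 UUG (Leu): third position 2-fold.
Codon 3 UUG (Leu): third position 2-fold.
Codon 4 UCA (Ser): third position 4-fold.
Codon 5 ACA (Thr): third position 4-fold.
Four-fold degenerate third positions: 2.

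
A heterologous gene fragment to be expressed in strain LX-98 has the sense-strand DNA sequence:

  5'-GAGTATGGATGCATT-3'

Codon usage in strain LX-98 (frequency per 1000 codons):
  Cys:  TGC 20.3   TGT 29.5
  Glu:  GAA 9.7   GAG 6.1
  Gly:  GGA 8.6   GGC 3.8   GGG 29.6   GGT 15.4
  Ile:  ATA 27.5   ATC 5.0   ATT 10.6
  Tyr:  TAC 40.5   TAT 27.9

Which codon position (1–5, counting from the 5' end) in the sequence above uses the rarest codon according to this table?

1

Codon 1 GAG (Glu): 6.1 per 1000.
Codon 2 TAT (Tyr): 27.9 per 1000.
Codon 3 GGA (Gly): 8.6 per 1000.
Codon 4 TGC (Cys): 20.3 per 1000.
Codon 5 ATT (Ile): 10.6 per 1000.
Lowest frequency is 6.1 at codon 1.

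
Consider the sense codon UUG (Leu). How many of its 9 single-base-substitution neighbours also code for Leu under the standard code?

Position 1: CUG → 1 synonymous.
Position 2: none → 0 synonymous.
Position 3: UUA → 1 synonymous.
Total: 1 + 0 + 1 = 2.

2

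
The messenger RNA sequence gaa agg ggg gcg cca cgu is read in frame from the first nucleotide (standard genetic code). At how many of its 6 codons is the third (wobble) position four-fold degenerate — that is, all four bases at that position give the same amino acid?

Codon 1 GAA (Glu): third position 2-fold.
Codon 2 AGG (Arg): third position 2-fold.
Codon 3 GGG (Gly): third position 4-fold.
Codon 4 GCG (Ala): third position 4-fold.
Codon 5 CCA (Pro): third position 4-fold.
Codon 6 CGU (Arg): third position 4-fold.
Four-fold degenerate third positions: 4.

4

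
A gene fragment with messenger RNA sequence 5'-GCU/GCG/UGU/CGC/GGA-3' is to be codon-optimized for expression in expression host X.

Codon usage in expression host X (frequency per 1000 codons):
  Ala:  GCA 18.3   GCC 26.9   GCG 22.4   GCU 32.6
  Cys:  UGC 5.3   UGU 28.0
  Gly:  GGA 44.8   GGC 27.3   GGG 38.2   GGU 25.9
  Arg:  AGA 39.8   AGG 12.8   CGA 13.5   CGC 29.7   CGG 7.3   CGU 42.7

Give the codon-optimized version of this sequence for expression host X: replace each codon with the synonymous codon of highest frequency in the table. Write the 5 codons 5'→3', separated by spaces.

Codon 1 (Ala): best is GCU at 32.6.
Codon 2 (Ala): best is GCU at 32.6.
Codon 3 (Cys): best is UGU at 28.0.
Codon 4 (Arg): best is CGU at 42.7.
Codon 5 (Gly): best is GGA at 44.8.

GCU GCU UGU CGU GGA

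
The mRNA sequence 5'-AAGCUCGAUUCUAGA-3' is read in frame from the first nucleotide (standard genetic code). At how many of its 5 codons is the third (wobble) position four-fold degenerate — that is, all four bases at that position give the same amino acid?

2

Codon 1 AAG (Lys): third position 2-fold.
Codon 2 CUC (Leu): third position 4-fold.
Codon 3 GAU (Asp): third position 2-fold.
Codon 4 UCU (Ser): third position 4-fold.
Codon 5 AGA (Arg): third position 2-fold.
Four-fold degenerate third positions: 2.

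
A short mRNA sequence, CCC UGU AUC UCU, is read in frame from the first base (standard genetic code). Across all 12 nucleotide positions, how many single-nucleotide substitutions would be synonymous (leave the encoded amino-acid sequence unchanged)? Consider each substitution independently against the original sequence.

Codon 1 (CCC, Pro): 3 synonymous substitutions.
Codon 2 (UGU, Cys): 1 synonymous substitution.
Codon 3 (AUC, Ile): 2 synonymous substitutions.
Codon 4 (UCU, Ser): 3 synonymous substitutions.
Total: 3 + 1 + 2 + 3 = 9.

9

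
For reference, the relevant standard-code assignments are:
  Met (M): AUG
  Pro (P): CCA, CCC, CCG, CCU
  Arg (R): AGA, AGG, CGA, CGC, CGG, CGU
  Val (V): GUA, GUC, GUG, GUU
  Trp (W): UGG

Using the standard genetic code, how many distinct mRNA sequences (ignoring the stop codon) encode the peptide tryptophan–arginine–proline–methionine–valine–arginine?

Trp: 1 codon.
Arg: 6 codons.
Pro: 4 codons.
Met: 1 codon.
Val: 4 codons.
Arg: 6 codons.
1 × 6 × 4 × 1 × 4 × 6 = 576.

576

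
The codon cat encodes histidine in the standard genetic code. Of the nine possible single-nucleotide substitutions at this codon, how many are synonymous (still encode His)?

1

Position 1: none → 0 synonymous.
Position 2: none → 0 synonymous.
Position 3: CAC → 1 synonymous.
Total: 0 + 0 + 1 = 1.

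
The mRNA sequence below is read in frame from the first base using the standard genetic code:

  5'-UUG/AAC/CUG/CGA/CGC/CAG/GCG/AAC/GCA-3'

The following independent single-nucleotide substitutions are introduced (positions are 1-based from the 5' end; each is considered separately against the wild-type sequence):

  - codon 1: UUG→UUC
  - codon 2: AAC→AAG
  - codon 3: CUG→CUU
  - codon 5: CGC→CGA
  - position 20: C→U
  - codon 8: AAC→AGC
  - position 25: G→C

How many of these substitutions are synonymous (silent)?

2

Codon 1: UUG (Leu) → UUC (Phe) — missense.
Codon 2: AAC (Asn) → AAG (Lys) — missense.
Codon 3: CUG (Leu) → CUU (Leu) — synonymous.
Codon 5: CGC (Arg) → CGA (Arg) — synonymous.
Codon 7: GCG (Ala) → GUG (Val) — missense.
Codon 8: AAC (Asn) → AGC (Ser) — missense.
Codon 9: GCA (Ala) → CCA (Pro) — missense.
Synonymous: 2 of 7.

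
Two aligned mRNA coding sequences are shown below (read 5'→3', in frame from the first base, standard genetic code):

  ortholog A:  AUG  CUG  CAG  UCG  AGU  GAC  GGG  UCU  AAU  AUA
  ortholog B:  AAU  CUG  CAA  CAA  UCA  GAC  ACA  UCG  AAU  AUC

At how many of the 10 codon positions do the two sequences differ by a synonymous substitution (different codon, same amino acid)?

Codon 1: AUG Met / AAU Asn — nonsynonymous.
Codon 2: CUG Leu / CUG Leu — identical.
Codon 3: CAG Gln / CAA Gln — synonymous.
Codon 4: UCG Ser / CAA Gln — nonsynonymous.
Codon 5: AGU Ser / UCA Ser — synonymous.
Codon 6: GAC Asp / GAC Asp — identical.
Codon 7: GGG Gly / ACA Thr — nonsynonymous.
Codon 8: UCU Ser / UCG Ser — synonymous.
Codon 9: AAU Asn / AAU Asn — identical.
Codon 10: AUA Ile / AUC Ile — synonymous.
Synonymous differences: 4.

4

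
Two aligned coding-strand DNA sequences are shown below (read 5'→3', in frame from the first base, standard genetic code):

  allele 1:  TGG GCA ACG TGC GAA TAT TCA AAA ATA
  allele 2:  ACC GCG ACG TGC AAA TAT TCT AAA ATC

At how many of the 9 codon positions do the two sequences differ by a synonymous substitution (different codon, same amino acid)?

3

Codon 1: TGG Trp / ACC Thr — nonsynonymous.
Codon 2: GCA Ala / GCG Ala — synonymous.
Codon 3: ACG Thr / ACG Thr — identical.
Codon 4: TGC Cys / TGC Cys — identical.
Codon 5: GAA Glu / AAA Lys — nonsynonymous.
Codon 6: TAT Tyr / TAT Tyr — identical.
Codon 7: TCA Ser / TCT Ser — synonymous.
Codon 8: AAA Lys / AAA Lys — identical.
Codon 9: ATA Ile / ATC Ile — synonymous.
Synonymous differences: 3.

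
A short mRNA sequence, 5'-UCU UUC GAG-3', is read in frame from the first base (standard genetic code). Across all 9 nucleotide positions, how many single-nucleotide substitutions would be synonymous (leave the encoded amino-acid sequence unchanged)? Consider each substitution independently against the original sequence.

Codon 1 (UCU, Ser): 3 synonymous substitutions.
Codon 2 (UUC, Phe): 1 synonymous substitution.
Codon 3 (GAG, Glu): 1 synonymous substitution.
Total: 3 + 1 + 1 = 5.

5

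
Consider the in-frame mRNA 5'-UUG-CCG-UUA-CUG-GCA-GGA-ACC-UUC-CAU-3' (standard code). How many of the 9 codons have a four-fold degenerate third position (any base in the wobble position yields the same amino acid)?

Codon 1 UUG (Leu): third position 2-fold.
Codon 2 CCG (Pro): third position 4-fold.
Codon 3 UUA (Leu): third position 2-fold.
Codon 4 CUG (Leu): third position 4-fold.
Codon 5 GCA (Ala): third position 4-fold.
Codon 6 GGA (Gly): third position 4-fold.
Codon 7 ACC (Thr): third position 4-fold.
Codon 8 UUC (Phe): third position 2-fold.
Codon 9 CAU (His): third position 2-fold.
Four-fold degenerate third positions: 5.

5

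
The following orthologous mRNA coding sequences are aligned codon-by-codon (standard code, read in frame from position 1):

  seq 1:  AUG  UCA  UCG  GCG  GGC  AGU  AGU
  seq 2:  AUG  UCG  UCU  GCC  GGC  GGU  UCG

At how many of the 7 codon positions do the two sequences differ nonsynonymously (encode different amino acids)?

1

Codon 1: AUG Met / AUG Met — identical.
Codon 2: UCA Ser / UCG Ser — synonymous.
Codon 3: UCG Ser / UCU Ser — synonymous.
Codon 4: GCG Ala / GCC Ala — synonymous.
Codon 5: GGC Gly / GGC Gly — identical.
Codon 6: AGU Ser / GGU Gly — nonsynonymous.
Codon 7: AGU Ser / UCG Ser — synonymous.
Nonsynonymous differences: 1.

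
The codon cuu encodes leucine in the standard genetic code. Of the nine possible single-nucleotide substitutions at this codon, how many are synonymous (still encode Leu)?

Position 1: none → 0 synonymous.
Position 2: none → 0 synonymous.
Position 3: CUC, CUA, CUG → 3 synonymous.
Total: 0 + 0 + 3 = 3.

3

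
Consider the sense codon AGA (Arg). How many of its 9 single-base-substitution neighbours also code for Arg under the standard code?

2

Position 1: CGA → 1 synonymous.
Position 2: none → 0 synonymous.
Position 3: AGG → 1 synonymous.
Total: 1 + 0 + 1 = 2.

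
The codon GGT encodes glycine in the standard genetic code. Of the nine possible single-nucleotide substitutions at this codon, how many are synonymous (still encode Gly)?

3

Position 1: none → 0 synonymous.
Position 2: none → 0 synonymous.
Position 3: GGC, GGA, GGG → 3 synonymous.
Total: 0 + 0 + 3 = 3.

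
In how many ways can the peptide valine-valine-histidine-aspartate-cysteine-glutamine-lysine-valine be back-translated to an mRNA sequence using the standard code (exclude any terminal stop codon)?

Val: 4 codons.
Val: 4 codons.
His: 2 codons.
Asp: 2 codons.
Cys: 2 codons.
Gln: 2 codons.
Lys: 2 codons.
Val: 4 codons.
4 × 4 × 2 × 2 × 2 × 2 × 2 × 4 = 2048.

2048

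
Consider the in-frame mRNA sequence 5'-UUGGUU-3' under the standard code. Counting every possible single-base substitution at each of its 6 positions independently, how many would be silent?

5

Codon 1 (UUG, Leu): 2 synonymous substitutions.
Codon 2 (GUU, Val): 3 synonymous substitutions.
Total: 2 + 3 = 5.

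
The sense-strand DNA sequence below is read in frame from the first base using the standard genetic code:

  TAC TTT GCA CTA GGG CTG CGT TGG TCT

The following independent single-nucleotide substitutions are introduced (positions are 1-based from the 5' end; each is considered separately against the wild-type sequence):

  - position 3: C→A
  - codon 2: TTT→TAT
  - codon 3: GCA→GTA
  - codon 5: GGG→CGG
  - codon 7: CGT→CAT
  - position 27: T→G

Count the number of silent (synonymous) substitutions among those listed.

Codon 1: TAC (Tyr) → TAA (Stop) — nonsense.
Codon 2: TTT (Phe) → TAT (Tyr) — missense.
Codon 3: GCA (Ala) → GTA (Val) — missense.
Codon 5: GGG (Gly) → CGG (Arg) — missense.
Codon 7: CGT (Arg) → CAT (His) — missense.
Codon 9: TCT (Ser) → TCG (Ser) — synonymous.
Synonymous: 1 of 6.

1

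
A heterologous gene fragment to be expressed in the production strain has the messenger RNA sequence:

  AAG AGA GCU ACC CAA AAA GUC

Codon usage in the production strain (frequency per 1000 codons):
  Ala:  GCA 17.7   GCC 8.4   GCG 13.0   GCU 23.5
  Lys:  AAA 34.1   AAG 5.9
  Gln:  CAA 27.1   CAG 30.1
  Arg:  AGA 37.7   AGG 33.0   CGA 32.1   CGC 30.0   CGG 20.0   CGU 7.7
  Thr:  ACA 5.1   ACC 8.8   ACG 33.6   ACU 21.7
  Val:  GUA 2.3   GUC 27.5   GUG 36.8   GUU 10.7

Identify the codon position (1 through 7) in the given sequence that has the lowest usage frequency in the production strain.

1

Codon 1 AAG (Lys): 5.9 per 1000.
Codon 2 AGA (Arg): 37.7 per 1000.
Codon 3 GCU (Ala): 23.5 per 1000.
Codon 4 ACC (Thr): 8.8 per 1000.
Codon 5 CAA (Gln): 27.1 per 1000.
Codon 6 AAA (Lys): 34.1 per 1000.
Codon 7 GUC (Val): 27.5 per 1000.
Lowest frequency is 5.9 at codon 1.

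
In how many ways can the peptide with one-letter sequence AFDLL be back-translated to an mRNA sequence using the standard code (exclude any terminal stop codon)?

576

Ala: 4 codons.
Phe: 2 codons.
Asp: 2 codons.
Leu: 6 codons.
Leu: 6 codons.
4 × 2 × 2 × 6 × 6 = 576.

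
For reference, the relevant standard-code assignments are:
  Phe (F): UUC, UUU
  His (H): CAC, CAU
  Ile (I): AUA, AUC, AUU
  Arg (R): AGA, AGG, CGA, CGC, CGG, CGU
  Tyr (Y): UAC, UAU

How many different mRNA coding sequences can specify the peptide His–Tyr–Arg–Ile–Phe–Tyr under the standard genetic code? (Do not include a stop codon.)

288

His: 2 codons.
Tyr: 2 codons.
Arg: 6 codons.
Ile: 3 codons.
Phe: 2 codons.
Tyr: 2 codons.
2 × 2 × 6 × 3 × 2 × 2 = 288.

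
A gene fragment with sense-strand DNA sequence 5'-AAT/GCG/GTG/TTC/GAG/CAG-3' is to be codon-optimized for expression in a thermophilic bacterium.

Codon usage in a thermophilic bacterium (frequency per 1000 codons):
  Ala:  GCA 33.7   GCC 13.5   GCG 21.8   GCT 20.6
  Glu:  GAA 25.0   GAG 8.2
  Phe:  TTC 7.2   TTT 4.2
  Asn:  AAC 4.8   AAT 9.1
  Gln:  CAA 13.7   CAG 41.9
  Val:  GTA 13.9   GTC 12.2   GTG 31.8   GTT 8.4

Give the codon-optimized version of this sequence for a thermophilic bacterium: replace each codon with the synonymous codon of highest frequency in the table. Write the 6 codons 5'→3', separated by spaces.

AAT GCA GTG TTC GAA CAG

Codon 1 (Asn): best is AAT at 9.1.
Codon 2 (Ala): best is GCA at 33.7.
Codon 3 (Val): best is GTG at 31.8.
Codon 4 (Phe): best is TTC at 7.2.
Codon 5 (Glu): best is GAA at 25.0.
Codon 6 (Gln): best is CAG at 41.9.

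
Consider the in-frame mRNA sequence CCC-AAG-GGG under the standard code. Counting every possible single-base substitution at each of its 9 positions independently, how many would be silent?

7

Codon 1 (CCC, Pro): 3 synonymous substitutions.
Codon 2 (AAG, Lys): 1 synonymous substitution.
Codon 3 (GGG, Gly): 3 synonymous substitutions.
Total: 3 + 1 + 3 = 7.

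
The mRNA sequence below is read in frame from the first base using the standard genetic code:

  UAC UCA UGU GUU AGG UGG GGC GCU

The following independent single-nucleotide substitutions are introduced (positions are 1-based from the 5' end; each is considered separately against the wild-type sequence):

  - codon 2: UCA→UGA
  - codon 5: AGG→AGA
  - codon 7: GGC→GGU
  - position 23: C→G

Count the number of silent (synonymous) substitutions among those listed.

Codon 2: UCA (Ser) → UGA (Stop) — nonsense.
Codon 5: AGG (Arg) → AGA (Arg) — synonymous.
Codon 7: GGC (Gly) → GGU (Gly) — synonymous.
Codon 8: GCU (Ala) → GGU (Gly) — missense.
Synonymous: 2 of 4.

2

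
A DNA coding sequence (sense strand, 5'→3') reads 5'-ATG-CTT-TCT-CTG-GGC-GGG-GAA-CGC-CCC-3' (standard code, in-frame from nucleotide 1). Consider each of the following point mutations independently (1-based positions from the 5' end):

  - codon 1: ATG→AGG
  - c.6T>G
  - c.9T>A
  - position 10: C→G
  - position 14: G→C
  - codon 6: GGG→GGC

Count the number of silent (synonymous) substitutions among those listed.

3

Codon 1: ATG (Met) → AGG (Arg) — missense.
Codon 2: CTT (Leu) → CTG (Leu) — synonymous.
Codon 3: TCT (Ser) → TCA (Ser) — synonymous.
Codon 4: CTG (Leu) → GTG (Val) — missense.
Codon 5: GGC (Gly) → GCC (Ala) — missense.
Codon 6: GGG (Gly) → GGC (Gly) — synonymous.
Synonymous: 3 of 6.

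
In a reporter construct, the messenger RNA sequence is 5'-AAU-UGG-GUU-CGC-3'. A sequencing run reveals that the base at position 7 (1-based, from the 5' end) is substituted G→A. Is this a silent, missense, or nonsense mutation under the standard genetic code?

missense

Position 7 falls in codon 3: GUU → Val.
After the substitution the codon is AUU → Ile.
Val ≠ Ile, so this is a missense mutation.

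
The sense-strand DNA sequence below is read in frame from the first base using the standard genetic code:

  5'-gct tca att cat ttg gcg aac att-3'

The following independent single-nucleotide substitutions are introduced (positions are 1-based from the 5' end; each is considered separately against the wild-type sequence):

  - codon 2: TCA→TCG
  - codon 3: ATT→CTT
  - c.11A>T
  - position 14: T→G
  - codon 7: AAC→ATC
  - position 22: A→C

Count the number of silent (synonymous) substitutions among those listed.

1

Codon 2: TCA (Ser) → TCG (Ser) — synonymous.
Codon 3: ATT (Ile) → CTT (Leu) — missense.
Codon 4: CAT (His) → CTT (Leu) — missense.
Codon 5: TTG (Leu) → TGG (Trp) — missense.
Codon 7: AAC (Asn) → ATC (Ile) — missense.
Codon 8: ATT (Ile) → CTT (Leu) — missense.
Synonymous: 1 of 6.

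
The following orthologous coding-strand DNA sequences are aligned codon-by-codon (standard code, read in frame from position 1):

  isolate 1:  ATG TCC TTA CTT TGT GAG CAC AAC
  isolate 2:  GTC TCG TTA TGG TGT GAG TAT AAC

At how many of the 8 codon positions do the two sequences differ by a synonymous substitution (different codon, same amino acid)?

Codon 1: ATG Met / GTC Val — nonsynonymous.
Codon 2: TCC Ser / TCG Ser — synonymous.
Codon 3: TTA Leu / TTA Leu — identical.
Codon 4: CTT Leu / TGG Trp — nonsynonymous.
Codon 5: TGT Cys / TGT Cys — identical.
Codon 6: GAG Glu / GAG Glu — identical.
Codon 7: CAC His / TAT Tyr — nonsynonymous.
Codon 8: AAC Asn / AAC Asn — identical.
Synonymous differences: 1.

1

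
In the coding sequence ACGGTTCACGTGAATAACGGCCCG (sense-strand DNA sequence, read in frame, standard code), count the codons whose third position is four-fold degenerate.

5

Codon 1 ACG (Thr): third position 4-fold.
Codon 2 GTT (Val): third position 4-fold.
Codon 3 CAC (His): third position 2-fold.
Codon 4 GTG (Val): third position 4-fold.
Codon 5 AAT (Asn): third position 2-fold.
Codon 6 AAC (Asn): third position 2-fold.
Codon 7 GGC (Gly): third position 4-fold.
Codon 8 CCG (Pro): third position 4-fold.
Four-fold degenerate third positions: 5.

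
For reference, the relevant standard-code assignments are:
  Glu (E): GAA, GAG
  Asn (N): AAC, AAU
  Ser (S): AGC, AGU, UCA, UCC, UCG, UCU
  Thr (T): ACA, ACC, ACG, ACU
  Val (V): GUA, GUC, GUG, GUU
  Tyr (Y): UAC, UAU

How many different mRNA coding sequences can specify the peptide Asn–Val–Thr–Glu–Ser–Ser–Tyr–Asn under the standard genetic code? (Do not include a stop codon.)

9216

Asn: 2 codons.
Val: 4 codons.
Thr: 4 codons.
Glu: 2 codons.
Ser: 6 codons.
Ser: 6 codons.
Tyr: 2 codons.
Asn: 2 codons.
2 × 4 × 4 × 2 × 6 × 6 × 2 × 2 = 9216.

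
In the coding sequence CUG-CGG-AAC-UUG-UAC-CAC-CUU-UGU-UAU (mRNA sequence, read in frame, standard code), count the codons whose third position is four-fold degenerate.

Codon 1 CUG (Leu): third position 4-fold.
Codon 2 CGG (Arg): third position 4-fold.
Codon 3 AAC (Asn): third position 2-fold.
Codon 4 UUG (Leu): third position 2-fold.
Codon 5 UAC (Tyr): third position 2-fold.
Codon 6 CAC (His): third position 2-fold.
Codon 7 CUU (Leu): third position 4-fold.
Codon 8 UGU (Cys): third position 2-fold.
Codon 9 UAU (Tyr): third position 2-fold.
Four-fold degenerate third positions: 3.

3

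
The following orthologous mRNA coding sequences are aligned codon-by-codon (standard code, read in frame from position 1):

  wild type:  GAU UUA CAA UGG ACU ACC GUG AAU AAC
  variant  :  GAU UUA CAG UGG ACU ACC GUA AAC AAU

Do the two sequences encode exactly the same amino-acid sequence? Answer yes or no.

yes

Codon 1: GAU Asp / GAU Asp — identical.
Codon 2: UUA Leu / UUA Leu — identical.
Codon 3: CAA Gln / CAG Gln — synonymous.
Codon 4: UGG Trp / UGG Trp — identical.
Codon 5: ACU Thr / ACU Thr — identical.
Codon 6: ACC Thr / ACC Thr — identical.
Codon 7: GUG Val / GUA Val — synonymous.
Codon 8: AAU Asn / AAC Asn — synonymous.
Codon 9: AAC Asn / AAU Asn — synonymous.
Nonsynonymous differences: 0 → same protein.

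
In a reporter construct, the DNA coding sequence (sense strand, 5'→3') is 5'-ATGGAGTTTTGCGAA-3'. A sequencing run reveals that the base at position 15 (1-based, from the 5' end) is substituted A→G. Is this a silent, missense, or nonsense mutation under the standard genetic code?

Position 15 falls in codon 5: GAA → Glu.
After the substitution the codon is GAG → Glu.
Both encode Glu, so the change is synonymous.

silent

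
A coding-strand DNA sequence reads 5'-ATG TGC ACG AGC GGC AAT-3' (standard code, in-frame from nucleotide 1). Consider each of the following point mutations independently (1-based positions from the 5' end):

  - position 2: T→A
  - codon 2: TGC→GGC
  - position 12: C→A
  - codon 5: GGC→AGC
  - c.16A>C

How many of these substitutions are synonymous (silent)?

0

Codon 1: ATG (Met) → AAG (Lys) — missense.
Codon 2: TGC (Cys) → GGC (Gly) — missense.
Codon 4: AGC (Ser) → AGA (Arg) — missense.
Codon 5: GGC (Gly) → AGC (Ser) — missense.
Codon 6: AAT (Asn) → CAT (His) — missense.
Synonymous: 0 of 5.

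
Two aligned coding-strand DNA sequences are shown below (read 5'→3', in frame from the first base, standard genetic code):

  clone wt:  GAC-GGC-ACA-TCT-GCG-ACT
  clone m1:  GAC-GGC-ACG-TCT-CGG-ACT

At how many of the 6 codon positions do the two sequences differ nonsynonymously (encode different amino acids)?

Codon 1: GAC Asp / GAC Asp — identical.
Codon 2: GGC Gly / GGC Gly — identical.
Codon 3: ACA Thr / ACG Thr — synonymous.
Codon 4: TCT Ser / TCT Ser — identical.
Codon 5: GCG Ala / CGG Arg — nonsynonymous.
Codon 6: ACT Thr / ACT Thr — identical.
Nonsynonymous differences: 1.

1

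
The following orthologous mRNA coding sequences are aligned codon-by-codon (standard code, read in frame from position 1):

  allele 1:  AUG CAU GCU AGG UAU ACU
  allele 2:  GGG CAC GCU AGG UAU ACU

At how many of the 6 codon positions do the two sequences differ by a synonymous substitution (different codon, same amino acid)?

1

Codon 1: AUG Met / GGG Gly — nonsynonymous.
Codon 2: CAU His / CAC His — synonymous.
Codon 3: GCU Ala / GCU Ala — identical.
Codon 4: AGG Arg / AGG Arg — identical.
Codon 5: UAU Tyr / UAU Tyr — identical.
Codon 6: ACU Thr / ACU Thr — identical.
Synonymous differences: 1.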